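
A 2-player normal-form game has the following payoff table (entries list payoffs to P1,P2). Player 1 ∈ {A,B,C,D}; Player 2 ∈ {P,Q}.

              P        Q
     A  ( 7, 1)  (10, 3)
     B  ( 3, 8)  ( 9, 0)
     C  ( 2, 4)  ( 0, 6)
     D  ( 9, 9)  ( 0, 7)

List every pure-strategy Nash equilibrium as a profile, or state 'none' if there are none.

Nash profiles: (A,Q), (D,P)

(A,P): not NE [P1→D gives 9>7; P2→Q gives 3>1]
(A,Q): NE
(B,P): not NE [P1→D gives 9>3]
(B,Q): not NE [P1→A gives 10>9; P2→P gives 8>0]
(C,P): not NE [P1→D gives 9>2; P2→Q gives 6>4]
(C,Q): not NE [P1→A gives 10>0]
(D,P): NE
(D,Q): not NE [P1→A gives 10>0; P2→P gives 9>7]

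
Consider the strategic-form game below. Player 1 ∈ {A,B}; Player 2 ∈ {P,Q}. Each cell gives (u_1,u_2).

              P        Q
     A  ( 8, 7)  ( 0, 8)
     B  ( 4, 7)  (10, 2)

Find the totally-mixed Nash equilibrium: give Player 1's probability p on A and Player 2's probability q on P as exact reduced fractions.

P1 indiff ⇒ q·8+(1-q)·0 = q·4+(1-q)·10 ⇒ q(4) = (1-q)(10) ⇒ q = 5/7
P2 indiff ⇒ p·7+(1-p)·7 = p·8+(1-p)·2 ⇒ p(-1) = (1-p)(-5) ⇒ p = 5/6

(p,q) = (5/6, 5/7)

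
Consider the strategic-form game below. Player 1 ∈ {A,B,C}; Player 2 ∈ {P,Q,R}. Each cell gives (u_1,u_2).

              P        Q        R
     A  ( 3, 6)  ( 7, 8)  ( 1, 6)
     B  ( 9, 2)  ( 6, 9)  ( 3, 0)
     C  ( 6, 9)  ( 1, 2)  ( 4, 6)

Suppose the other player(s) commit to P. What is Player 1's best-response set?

u_1(A vs P) = 3
u_1(B vs P) = 9
u_1(C vs P) = 6
max payoff 9 at {B}

P1 best: {B}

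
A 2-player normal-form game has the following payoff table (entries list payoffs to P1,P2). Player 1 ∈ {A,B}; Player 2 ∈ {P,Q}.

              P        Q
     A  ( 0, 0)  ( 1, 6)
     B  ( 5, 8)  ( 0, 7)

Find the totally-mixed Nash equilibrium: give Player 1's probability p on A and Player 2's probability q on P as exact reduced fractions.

P1 indiff ⇒ q·0+(1-q)·1 = q·5+(1-q)·0 ⇒ q(-5) = (1-q)(-1) ⇒ q = 1/6
P2 indiff ⇒ p·0+(1-p)·8 = p·6+(1-p)·7 ⇒ p(-6) = (1-p)(-1) ⇒ p = 1/7

p=1/7, q=1/6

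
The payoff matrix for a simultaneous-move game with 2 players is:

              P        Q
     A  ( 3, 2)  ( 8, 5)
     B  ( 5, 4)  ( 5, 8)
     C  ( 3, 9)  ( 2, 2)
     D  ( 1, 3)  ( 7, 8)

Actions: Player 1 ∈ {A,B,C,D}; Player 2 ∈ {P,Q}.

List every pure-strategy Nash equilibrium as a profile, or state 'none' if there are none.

NE set: (A,Q)

(A,P): not NE [P1→B gives 5>3; P2→Q gives 5>2]
(A,Q): NE
(B,P): not NE [P2→Q gives 8>4]
(B,Q): not NE [P1→A gives 8>5]
(C,P): not NE [P1→B gives 5>3]
(C,Q): not NE [P1→A gives 8>2; P2→P gives 9>2]
(D,P): not NE [P1→B gives 5>1; P2→Q gives 8>3]
(D,Q): not NE [P1→A gives 8>7]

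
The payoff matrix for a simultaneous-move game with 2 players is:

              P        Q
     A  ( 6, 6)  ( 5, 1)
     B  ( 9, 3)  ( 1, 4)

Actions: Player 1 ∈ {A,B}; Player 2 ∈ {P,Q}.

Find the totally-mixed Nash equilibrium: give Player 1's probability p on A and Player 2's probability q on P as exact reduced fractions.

P1 mixes 1/6 on A; P2 mixes 4/7 on P

P1 indiff ⇒ q·6+(1-q)·5 = q·9+(1-q)·1 ⇒ q(-3) = (1-q)(-4) ⇒ q = 4/7
P2 indiff ⇒ p·6+(1-p)·3 = p·1+(1-p)·4 ⇒ p(5) = (1-p)(1) ⇒ p = 1/6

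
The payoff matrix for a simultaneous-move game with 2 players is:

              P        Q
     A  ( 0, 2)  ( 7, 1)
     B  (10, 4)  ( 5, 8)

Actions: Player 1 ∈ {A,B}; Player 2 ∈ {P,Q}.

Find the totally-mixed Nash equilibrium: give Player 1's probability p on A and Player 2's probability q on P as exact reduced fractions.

P1 indiff ⇒ q·0+(1-q)·7 = q·10+(1-q)·5 ⇒ q(-10) = (1-q)(-2) ⇒ q = 1/6
P2 indiff ⇒ p·2+(1-p)·4 = p·1+(1-p)·8 ⇒ p(1) = (1-p)(4) ⇒ p = 4/5

p=4/5, q=1/6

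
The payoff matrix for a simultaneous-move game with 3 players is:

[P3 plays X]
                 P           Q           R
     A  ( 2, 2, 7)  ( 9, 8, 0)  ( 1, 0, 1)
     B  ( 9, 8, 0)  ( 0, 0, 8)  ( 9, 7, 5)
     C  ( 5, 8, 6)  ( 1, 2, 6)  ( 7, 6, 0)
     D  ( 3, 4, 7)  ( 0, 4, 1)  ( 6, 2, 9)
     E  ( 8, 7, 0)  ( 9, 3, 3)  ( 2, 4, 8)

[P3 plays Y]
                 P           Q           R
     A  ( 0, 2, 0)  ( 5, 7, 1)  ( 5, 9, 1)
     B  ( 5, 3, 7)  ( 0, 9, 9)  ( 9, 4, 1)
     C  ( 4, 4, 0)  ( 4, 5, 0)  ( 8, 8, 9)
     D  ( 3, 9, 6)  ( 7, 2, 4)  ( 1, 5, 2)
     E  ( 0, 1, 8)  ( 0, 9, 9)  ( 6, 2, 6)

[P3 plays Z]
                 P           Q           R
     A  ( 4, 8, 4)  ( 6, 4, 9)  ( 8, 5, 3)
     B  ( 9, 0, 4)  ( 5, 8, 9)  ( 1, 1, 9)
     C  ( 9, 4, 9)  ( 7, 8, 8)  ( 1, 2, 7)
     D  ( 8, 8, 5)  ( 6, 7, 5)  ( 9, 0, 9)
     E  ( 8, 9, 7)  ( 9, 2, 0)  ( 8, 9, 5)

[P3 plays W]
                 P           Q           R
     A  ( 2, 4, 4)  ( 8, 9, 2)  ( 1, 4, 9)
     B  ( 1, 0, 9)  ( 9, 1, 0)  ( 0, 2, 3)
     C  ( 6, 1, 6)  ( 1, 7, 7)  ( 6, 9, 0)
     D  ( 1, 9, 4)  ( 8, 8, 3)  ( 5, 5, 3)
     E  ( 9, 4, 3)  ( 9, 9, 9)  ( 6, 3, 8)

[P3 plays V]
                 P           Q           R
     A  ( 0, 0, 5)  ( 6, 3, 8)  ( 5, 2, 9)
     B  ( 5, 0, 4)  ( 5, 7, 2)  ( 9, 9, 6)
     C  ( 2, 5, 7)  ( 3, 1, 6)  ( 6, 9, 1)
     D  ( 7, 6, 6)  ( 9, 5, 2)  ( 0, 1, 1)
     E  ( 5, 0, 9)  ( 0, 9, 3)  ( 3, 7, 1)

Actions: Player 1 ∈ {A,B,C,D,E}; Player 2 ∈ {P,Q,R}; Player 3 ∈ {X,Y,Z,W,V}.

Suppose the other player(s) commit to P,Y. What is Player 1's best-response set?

u_1(A vs P,Y) = 0
u_1(B vs P,Y) = 5
u_1(C vs P,Y) = 4
u_1(D vs P,Y) = 3
u_1(E vs P,Y) = 0
max payoff 5 at {B}

P1 best: {B}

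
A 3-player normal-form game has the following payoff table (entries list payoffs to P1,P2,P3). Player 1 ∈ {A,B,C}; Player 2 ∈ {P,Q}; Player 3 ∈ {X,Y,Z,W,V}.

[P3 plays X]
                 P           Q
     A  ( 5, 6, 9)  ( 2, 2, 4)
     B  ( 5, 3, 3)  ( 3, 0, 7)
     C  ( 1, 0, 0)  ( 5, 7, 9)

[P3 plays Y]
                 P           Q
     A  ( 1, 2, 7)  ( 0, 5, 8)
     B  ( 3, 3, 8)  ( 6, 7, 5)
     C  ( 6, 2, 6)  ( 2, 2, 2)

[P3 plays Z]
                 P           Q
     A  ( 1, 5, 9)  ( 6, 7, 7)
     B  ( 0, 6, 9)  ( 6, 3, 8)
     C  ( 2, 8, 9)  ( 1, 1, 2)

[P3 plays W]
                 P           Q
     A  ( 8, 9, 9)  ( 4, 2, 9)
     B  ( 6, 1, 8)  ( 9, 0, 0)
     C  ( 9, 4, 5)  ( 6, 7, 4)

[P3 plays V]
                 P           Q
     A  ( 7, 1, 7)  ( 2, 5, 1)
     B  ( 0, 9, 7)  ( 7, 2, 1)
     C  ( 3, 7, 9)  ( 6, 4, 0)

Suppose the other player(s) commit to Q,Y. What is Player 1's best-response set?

P1 best: {B}

u_1(A vs Q,Y) = 0
u_1(B vs Q,Y) = 6
u_1(C vs Q,Y) = 2
max payoff 6 at {B}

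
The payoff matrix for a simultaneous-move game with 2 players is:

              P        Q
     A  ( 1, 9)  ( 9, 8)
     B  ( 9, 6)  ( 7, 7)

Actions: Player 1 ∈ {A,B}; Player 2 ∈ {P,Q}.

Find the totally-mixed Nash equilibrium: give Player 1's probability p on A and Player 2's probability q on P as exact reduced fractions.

P1 indiff ⇒ q·1+(1-q)·9 = q·9+(1-q)·7 ⇒ q(-8) = (1-q)(-2) ⇒ q = 1/5
P2 indiff ⇒ p·9+(1-p)·6 = p·8+(1-p)·7 ⇒ p(1) = (1-p)(1) ⇒ p = 1/2

(p,q) = (1/2, 1/5)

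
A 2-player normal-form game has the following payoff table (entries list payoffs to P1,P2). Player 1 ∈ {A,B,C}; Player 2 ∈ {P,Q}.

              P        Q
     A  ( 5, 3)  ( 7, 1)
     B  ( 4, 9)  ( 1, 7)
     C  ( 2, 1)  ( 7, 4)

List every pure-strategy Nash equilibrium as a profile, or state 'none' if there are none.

PSNE = {(A,P), (C,Q)}

(A,P): NE
(A,Q): not NE [P2→P gives 3>1]
(B,P): not NE [P1→A gives 5>4]
(B,Q): not NE [P1→C gives 7>1; P2→P gives 9>7]
(C,P): not NE [P1→A gives 5>2; P2→Q gives 4>1]
(C,Q): NE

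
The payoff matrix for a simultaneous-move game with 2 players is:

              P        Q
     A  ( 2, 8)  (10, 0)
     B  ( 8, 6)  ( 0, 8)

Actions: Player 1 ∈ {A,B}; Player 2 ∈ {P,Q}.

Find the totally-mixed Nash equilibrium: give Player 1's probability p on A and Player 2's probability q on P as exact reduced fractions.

P1 indiff ⇒ q·2+(1-q)·10 = q·8+(1-q)·0 ⇒ q(-6) = (1-q)(-10) ⇒ q = 5/8
P2 indiff ⇒ p·8+(1-p)·6 = p·0+(1-p)·8 ⇒ p(8) = (1-p)(2) ⇒ p = 1/5

p=1/5, q=5/8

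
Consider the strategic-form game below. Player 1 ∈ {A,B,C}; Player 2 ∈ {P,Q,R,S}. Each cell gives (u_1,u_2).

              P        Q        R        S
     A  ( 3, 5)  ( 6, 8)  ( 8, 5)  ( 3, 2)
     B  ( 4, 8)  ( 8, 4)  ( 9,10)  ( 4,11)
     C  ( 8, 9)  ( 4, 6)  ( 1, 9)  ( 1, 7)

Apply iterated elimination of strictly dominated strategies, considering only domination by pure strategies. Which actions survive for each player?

P1 drop A (B beats it: P:4>3 Q:8>6 R:9>8 S:4>3)
P2 drop Q (P beats it: B:8>4 C:9>6)
P1→{B,C} P2→{P,R,S}

IESDS → P1:{B,C} P2:{P,R,S}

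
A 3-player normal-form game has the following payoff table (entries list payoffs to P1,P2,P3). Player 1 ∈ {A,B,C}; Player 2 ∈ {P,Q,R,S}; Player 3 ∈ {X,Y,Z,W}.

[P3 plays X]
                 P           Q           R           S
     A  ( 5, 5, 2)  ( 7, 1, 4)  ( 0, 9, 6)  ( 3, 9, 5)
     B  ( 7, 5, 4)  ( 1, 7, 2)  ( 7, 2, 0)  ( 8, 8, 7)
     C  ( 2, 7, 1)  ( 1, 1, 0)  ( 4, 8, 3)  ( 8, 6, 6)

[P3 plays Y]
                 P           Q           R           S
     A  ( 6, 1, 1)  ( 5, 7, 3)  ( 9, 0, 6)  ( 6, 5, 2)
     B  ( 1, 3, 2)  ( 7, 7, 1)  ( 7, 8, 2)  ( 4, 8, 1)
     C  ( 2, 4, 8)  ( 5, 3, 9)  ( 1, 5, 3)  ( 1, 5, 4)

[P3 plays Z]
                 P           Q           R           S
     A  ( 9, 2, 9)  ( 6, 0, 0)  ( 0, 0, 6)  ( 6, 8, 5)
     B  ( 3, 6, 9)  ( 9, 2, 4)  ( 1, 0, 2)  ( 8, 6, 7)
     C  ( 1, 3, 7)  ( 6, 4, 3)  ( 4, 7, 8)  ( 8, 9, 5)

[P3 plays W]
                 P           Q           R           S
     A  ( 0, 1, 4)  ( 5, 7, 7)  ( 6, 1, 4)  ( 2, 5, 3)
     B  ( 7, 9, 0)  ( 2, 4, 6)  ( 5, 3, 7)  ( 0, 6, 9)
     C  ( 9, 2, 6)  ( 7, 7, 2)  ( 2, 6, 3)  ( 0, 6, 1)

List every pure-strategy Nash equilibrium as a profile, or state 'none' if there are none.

(A,P,X): not NE [P1→B gives 7>5; P2→S gives 9>5; P3→Z gives 9>2]
(A,P,Y): not NE [P2→Q gives 7>1; P3→Z gives 9>1]
(A,P,Z): not NE [P2→S gives 8>2]
(A,P,W): not NE [P1→C gives 9>0; P2→Q gives 7>1; P3→Z gives 9>4]
(A,Q,X): not NE [P2→S gives 9>1; P3→W gives 7>4]
(A,Q,Y): not NE [P1→B gives 7>5; P3→W gives 7>3]
(A,Q,Z): not NE [P1→B gives 9>6; P2→S gives 8>0; P3→W gives 7>0]
(A,Q,W): not NE [P1→C gives 7>5]
(A,R,X): not NE [P1→B gives 7>0]
(A,R,Y): not NE [P2→Q gives 7>0]
(A,R,Z): not NE [P1→C gives 4>0; P2→S gives 8>0]
(A,R,W): not NE [P2→Q gives 7>1; P3→Z gives 6>4]
(A,S,X): not NE [P1→C gives 8>3]
(A,S,Y): not NE [P2→Q gives 7>5; P3→Z gives 5>2]
(A,S,Z): not NE [P1→C gives 8>6]
(A,S,W): not NE [P2→Q gives 7>5; P3→Z gives 5>3]
(B,P,X): not NE [P2→S gives 8>5; P3→Z gives 9>4]
(B,P,Y): not NE [P1→A gives 6>1; P2→S gives 8>3; P3→Z gives 9>2]
(B,P,Z): not NE [P1→A gives 9>3]
(B,P,W): not NE [P1→C gives 9>7; P3→Z gives 9>0]
(B,Q,X): not NE [P1→A gives 7>1; P2→S gives 8>7; P3→W gives 6>2]
(B,Q,Y): not NE [P2→S gives 8>7; P3→W gives 6>1]
(B,Q,Z): not NE [P2→S gives 6>2; P3→W gives 6>4]
(B,Q,W): not NE [P1→C gives 7>2; P2→P gives 9>4]
(B,R,X): not NE [P2→S gives 8>2; P3→W gives 7>0]
(B,R,Y): not NE [P1→A gives 9>7; P3→W gives 7>2]
(B,R,Z): not NE [P1→C gives 4>1; P2→S gives 6>0; P3→W gives 7>2]
(B,R,W): not NE [P1→A gives 6>5; P2→P gives 9>3]
(B,S,X): not NE [P3→W gives 9>7]
(B,S,Y): not NE [P1→A gives 6>4; P3→W gives 9>1]
(B,S,Z): not NE [P3→W gives 9>7]
(B,S,W): not NE [P1→A gives 2>0; P2→P gives 9>6]
(C,P,X): not NE [P1→B gives 7>2; P2→R gives 8>7; P3→Y gives 8>1]
(C,P,Y): not NE [P1→A gives 6>2; P2→S gives 5>4]
(C,P,Z): not NE [P1→A gives 9>1; P2→S gives 9>3; P3→Y gives 8>7]
(C,P,W): not NE [P2→Q gives 7>2; P3→Y gives 8>6]
(C,Q,X): not NE [P1→A gives 7>1; P2→R gives 8>1; P3→Y gives 9>0]
(C,Q,Y): not NE [P1→B gives 7>5; P2→S gives 5>3]
(C,Q,Z): not NE [P1→B gives 9>6; P2→S gives 9>4; P3→Y gives 9>3]
(C,Q,W): not NE [P3→Y gives 9>2]
(C,R,X): not NE [P1→B gives 7>4; P3→Z gives 8>3]
(C,R,Y): not NE [P1→A gives 9>1; P3→Z gives 8>3]
(C,R,Z): not NE [P2→S gives 9>7]
(C,R,W): not NE [P1→A gives 6>2; P2→Q gives 7>6; P3→Z gives 8>3]
(C,S,X): not NE [P2→R gives 8>6]
(C,S,Y): not NE [P1→A gives 6>1; P3→X gives 6>4]
(C,S,Z): not NE [P3→X gives 6>5]
(C,S,W): not NE [P1→A gives 2>0; P2→Q gives 7>6; P3→X gives 6>1]

PSNE: ∅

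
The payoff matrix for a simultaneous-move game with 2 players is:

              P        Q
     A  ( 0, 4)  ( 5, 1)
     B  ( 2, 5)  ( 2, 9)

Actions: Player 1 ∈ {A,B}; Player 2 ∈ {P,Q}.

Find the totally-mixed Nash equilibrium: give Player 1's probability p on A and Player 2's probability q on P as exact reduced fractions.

(p,q) = (4/7, 3/5)

P1 indiff ⇒ q·0+(1-q)·5 = q·2+(1-q)·2 ⇒ q(-2) = (1-q)(-3) ⇒ q = 3/5
P2 indiff ⇒ p·4+(1-p)·5 = p·1+(1-p)·9 ⇒ p(3) = (1-p)(4) ⇒ p = 4/7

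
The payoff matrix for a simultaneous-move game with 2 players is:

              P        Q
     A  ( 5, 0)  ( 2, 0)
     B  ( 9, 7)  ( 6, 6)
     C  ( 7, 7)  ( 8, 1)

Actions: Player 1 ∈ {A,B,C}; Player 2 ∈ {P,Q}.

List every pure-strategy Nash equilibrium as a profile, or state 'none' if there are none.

(A,P): not NE [P1→B gives 9>5]
(A,Q): not NE [P1→C gives 8>2]
(B,P): NE
(B,Q): not NE [P1→C gives 8>6; P2→P gives 7>6]
(C,P): not NE [P1→B gives 9>7]
(C,Q): not NE [P2→P gives 7>1]

NE set: (B,P)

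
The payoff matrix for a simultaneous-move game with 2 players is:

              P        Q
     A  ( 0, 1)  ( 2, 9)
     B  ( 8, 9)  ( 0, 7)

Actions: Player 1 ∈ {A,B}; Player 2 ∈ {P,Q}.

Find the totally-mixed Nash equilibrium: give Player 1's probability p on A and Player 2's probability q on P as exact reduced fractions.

(p,q) = (1/5, 1/5)

P1 indiff ⇒ q·0+(1-q)·2 = q·8+(1-q)·0 ⇒ q(-8) = (1-q)(-2) ⇒ q = 1/5
P2 indiff ⇒ p·1+(1-p)·9 = p·9+(1-p)·7 ⇒ p(-8) = (1-p)(-2) ⇒ p = 1/5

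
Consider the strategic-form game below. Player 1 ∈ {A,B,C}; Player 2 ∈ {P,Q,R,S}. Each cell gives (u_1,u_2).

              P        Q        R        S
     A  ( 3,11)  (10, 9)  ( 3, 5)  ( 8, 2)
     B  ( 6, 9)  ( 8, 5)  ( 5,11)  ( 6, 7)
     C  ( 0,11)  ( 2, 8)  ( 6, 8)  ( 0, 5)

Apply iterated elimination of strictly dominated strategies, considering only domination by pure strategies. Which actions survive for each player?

Remaining: P1:{B,C} P2:{P,R}

P2 drop Q (P beats it: A:11>9 B:9>5 C:11>8)
P2 drop S (P beats it: A:11>2 B:9>7 C:11>5)
P1 drop A (B beats it: P:6>3 R:5>3)
P1→{B,C} P2→{P,R}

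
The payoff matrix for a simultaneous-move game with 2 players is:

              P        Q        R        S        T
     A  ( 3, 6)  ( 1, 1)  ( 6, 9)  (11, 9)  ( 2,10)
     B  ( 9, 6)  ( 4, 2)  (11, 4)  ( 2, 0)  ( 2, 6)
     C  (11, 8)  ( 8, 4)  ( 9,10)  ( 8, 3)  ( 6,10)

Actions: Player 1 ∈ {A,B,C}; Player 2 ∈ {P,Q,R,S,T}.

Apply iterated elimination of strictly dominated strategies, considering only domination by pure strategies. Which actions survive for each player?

Survivors P1:{B,C} P2:{P,R,T}

P2 drop Q (P beats it: A:6>1 B:6>2 C:8>4)
P2 drop S (T beats it: A:10>9 B:6>0 C:10>3)
P1 drop A (C beats it: P:11>3 R:9>6 T:6>2)
P1→{B,C} P2→{P,R,T}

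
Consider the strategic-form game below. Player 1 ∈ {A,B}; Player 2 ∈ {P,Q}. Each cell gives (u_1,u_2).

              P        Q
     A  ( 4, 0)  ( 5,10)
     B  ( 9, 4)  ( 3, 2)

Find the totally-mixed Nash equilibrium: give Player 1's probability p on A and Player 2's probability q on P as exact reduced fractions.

P1 mixes 1/6 on A; P2 mixes 2/7 on P

P1 indiff ⇒ q·4+(1-q)·5 = q·9+(1-q)·3 ⇒ q(-5) = (1-q)(-2) ⇒ q = 2/7
P2 indiff ⇒ p·0+(1-p)·4 = p·10+(1-p)·2 ⇒ p(-10) = (1-p)(-2) ⇒ p = 1/6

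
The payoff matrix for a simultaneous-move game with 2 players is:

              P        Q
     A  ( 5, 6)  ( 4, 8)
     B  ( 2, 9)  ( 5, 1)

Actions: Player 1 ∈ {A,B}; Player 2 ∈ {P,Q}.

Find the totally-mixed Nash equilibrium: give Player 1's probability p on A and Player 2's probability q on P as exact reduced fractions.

(p,q) = (4/5, 1/4)

P1 indiff ⇒ q·5+(1-q)·4 = q·2+(1-q)·5 ⇒ q(3) = (1-q)(1) ⇒ q = 1/4
P2 indiff ⇒ p·6+(1-p)·9 = p·8+(1-p)·1 ⇒ p(-2) = (1-p)(-8) ⇒ p = 4/5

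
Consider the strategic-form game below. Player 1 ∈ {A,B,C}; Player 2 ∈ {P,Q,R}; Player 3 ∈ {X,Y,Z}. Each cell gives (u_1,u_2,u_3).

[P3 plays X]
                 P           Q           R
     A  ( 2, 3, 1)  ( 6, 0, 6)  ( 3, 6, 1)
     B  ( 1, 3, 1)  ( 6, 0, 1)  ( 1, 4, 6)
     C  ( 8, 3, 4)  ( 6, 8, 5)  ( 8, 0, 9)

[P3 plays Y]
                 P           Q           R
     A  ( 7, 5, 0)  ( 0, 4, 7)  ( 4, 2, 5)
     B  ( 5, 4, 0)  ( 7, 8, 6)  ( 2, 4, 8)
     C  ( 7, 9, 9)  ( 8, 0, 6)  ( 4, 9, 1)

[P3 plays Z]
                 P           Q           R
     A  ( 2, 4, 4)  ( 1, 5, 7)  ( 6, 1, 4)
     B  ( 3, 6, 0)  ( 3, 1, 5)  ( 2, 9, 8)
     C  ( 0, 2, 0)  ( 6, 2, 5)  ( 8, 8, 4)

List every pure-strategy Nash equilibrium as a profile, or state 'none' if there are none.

NE set: (C,P,Y)

(A,P,X): not NE [P1→C gives 8>2; P2→R gives 6>3; P3→Z gives 4>1]
(A,P,Y): not NE [P3→Z gives 4>0]
(A,P,Z): not NE [P1→B gives 3>2; P2→Q gives 5>4]
(A,Q,X): not NE [P2→R gives 6>0; P3→Z gives 7>6]
(A,Q,Y): not NE [P1→C gives 8>0; P2→P gives 5>4]
(A,Q,Z): not NE [P1→C gives 6>1]
(A,R,X): not NE [P1→C gives 8>3; P3→Y gives 5>1]
(A,R,Y): not NE [P2→P gives 5>2]
(A,R,Z): not NE [P1→C gives 8>6; P2→Q gives 5>1; P3→Y gives 5>4]
(B,P,X): not NE [P1→C gives 8>1; P2→R gives 4>3]
(B,P,Y): not NE [P1→C gives 7>5; P2→Q gives 8>4; P3→X gives 1>0]
(B,P,Z): not NE [P2→R gives 9>6; P3→X gives 1>0]
(B,Q,X): not NE [P2→R gives 4>0; P3→Y gives 6>1]
(B,Q,Y): not NE [P1→C gives 8>7]
(B,Q,Z): not NE [P1→C gives 6>3; P2→R gives 9>1; P3→Y gives 6>5]
(B,R,X): not NE [P1→C gives 8>1; P3→Z gives 8>6]
(B,R,Y): not NE [P1→C gives 4>2; P2→Q gives 8>4]
(B,R,Z): not NE [P1→C gives 8>2]
(C,P,X): not NE [P2→Q gives 8>3; P3→Y gives 9>4]
(C,P,Y): NE
(C,P,Z): not NE [P1→B gives 3>0; P2→R gives 8>2; P3→Y gives 9>0]
(C,Q,X): not NE [P3→Y gives 6>5]
(C,Q,Y): not NE [P2→R gives 9>0]
(C,Q,Z): not NE [P2→R gives 8>2; P3→Y gives 6>5]
(C,R,X): not NE [P2→Q gives 8>0]
(C,R,Y): not NE [P3→X gives 9>1]
(C,R,Z): not NE [P3→X gives 9>4]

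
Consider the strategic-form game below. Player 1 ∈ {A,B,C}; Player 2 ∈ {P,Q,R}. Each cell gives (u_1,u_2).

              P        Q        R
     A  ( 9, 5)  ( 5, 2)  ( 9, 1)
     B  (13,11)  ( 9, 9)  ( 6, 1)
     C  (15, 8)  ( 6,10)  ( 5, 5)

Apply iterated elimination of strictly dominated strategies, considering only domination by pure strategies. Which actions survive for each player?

P2 drop R (P beats it: A:5>1 B:11>1 C:8>5)
P1 drop A (B beats it: P:13>9 Q:9>5)
P1→{B,C} P2→{P,Q}

Remaining: P1:{B,C} P2:{P,Q}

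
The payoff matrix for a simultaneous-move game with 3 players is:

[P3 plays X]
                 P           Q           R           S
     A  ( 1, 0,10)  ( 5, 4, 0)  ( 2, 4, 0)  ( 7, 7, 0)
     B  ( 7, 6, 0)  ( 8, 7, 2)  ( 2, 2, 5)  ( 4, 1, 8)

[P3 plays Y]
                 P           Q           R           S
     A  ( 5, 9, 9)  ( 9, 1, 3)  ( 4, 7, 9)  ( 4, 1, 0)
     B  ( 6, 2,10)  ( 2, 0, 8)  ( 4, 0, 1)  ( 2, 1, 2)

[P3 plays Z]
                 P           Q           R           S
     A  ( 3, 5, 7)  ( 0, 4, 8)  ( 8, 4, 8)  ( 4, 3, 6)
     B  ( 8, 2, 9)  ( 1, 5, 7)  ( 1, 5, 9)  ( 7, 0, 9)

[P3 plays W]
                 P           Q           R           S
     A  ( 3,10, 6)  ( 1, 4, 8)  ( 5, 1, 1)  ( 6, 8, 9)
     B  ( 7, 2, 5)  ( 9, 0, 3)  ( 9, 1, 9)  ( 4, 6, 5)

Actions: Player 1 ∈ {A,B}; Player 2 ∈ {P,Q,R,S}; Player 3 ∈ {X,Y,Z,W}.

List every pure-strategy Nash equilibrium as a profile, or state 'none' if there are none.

(A,P,X): not NE [P1→B gives 7>1; P2→S gives 7>0]
(A,P,Y): not NE [P1→B gives 6>5; P3→X gives 10>9]
(A,P,Z): not NE [P1→B gives 8>3; P3→X gives 10>7]
(A,P,W): not NE [P1→B gives 7>3; P3→X gives 10>6]
(A,Q,X): not NE [P1→B gives 8>5; P2→S gives 7>4; P3→W gives 8>0]
(A,Q,Y): not NE [P2→P gives 9>1; P3→W gives 8>3]
(A,Q,Z): not NE [P1→B gives 1>0; P2→P gives 5>4]
(A,Q,W): not NE [P1→B gives 9>1; P2→P gives 10>4]
(A,R,X): not NE [P2→S gives 7>4; P3→Y gives 9>0]
(A,R,Y): not NE [P2→P gives 9>7]
(A,R,Z): not NE [P2→P gives 5>4; P3→Y gives 9>8]
(A,R,W): not NE [P1→B gives 9>5; P2→P gives 10>1; P3→Y gives 9>1]
(A,S,X): not NE [P3→W gives 9>0]
(A,S,Y): not NE [P2→P gives 9>1; P3→W gives 9>0]
(A,S,Z): not NE [P1→B gives 7>4; P2→P gives 5>3; P3→W gives 9>6]
(A,S,W): not NE [P2→P gives 10>8]
(B,P,X): not NE [P2→Q gives 7>6; P3→Y gives 10>0]
(B,P,Y): NE
(B,P,Z): not NE [P2→R gives 5>2; P3→Y gives 10>9]
(B,P,W): not NE [P2→S gives 6>2; P3→Y gives 10>5]
(B,Q,X): not NE [P3→Y gives 8>2]
(B,Q,Y): not NE [P1→A gives 9>2; P2→P gives 2>0]
(B,Q,Z): not NE [P3→Y gives 8>7]
(B,Q,W): not NE [P2→S gives 6>0; P3→Y gives 8>3]
(B,R,X): not NE [P2→Q gives 7>2; P3→W gives 9>5]
(B,R,Y): not NE [P2→P gives 2>0; P3→W gives 9>1]
(B,R,Z): not NE [P1→A gives 8>1]
(B,R,W): not NE [P2→S gives 6>1]
(B,S,X): not NE [P1→A gives 7>4; P2→Q gives 7>1; P3→Z gives 9>8]
(B,S,Y): not NE [P1→A gives 4>2; P2→P gives 2>1; P3→Z gives 9>2]
(B,S,Z): not NE [P2→R gives 5>0]
(B,S,W): not NE [P1→A gives 6>4; P3→Z gives 9>5]

Nash profiles: (B,P,Y)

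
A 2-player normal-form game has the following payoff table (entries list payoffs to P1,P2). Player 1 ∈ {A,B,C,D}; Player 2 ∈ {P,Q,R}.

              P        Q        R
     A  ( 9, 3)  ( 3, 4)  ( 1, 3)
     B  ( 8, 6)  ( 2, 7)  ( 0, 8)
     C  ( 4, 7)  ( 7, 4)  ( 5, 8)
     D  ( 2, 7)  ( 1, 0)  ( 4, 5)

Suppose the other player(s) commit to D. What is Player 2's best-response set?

argmax u_2 = {P}

u_2(P vs D) = 7
u_2(Q vs D) = 0
u_2(R vs D) = 5
max payoff 7 at {P}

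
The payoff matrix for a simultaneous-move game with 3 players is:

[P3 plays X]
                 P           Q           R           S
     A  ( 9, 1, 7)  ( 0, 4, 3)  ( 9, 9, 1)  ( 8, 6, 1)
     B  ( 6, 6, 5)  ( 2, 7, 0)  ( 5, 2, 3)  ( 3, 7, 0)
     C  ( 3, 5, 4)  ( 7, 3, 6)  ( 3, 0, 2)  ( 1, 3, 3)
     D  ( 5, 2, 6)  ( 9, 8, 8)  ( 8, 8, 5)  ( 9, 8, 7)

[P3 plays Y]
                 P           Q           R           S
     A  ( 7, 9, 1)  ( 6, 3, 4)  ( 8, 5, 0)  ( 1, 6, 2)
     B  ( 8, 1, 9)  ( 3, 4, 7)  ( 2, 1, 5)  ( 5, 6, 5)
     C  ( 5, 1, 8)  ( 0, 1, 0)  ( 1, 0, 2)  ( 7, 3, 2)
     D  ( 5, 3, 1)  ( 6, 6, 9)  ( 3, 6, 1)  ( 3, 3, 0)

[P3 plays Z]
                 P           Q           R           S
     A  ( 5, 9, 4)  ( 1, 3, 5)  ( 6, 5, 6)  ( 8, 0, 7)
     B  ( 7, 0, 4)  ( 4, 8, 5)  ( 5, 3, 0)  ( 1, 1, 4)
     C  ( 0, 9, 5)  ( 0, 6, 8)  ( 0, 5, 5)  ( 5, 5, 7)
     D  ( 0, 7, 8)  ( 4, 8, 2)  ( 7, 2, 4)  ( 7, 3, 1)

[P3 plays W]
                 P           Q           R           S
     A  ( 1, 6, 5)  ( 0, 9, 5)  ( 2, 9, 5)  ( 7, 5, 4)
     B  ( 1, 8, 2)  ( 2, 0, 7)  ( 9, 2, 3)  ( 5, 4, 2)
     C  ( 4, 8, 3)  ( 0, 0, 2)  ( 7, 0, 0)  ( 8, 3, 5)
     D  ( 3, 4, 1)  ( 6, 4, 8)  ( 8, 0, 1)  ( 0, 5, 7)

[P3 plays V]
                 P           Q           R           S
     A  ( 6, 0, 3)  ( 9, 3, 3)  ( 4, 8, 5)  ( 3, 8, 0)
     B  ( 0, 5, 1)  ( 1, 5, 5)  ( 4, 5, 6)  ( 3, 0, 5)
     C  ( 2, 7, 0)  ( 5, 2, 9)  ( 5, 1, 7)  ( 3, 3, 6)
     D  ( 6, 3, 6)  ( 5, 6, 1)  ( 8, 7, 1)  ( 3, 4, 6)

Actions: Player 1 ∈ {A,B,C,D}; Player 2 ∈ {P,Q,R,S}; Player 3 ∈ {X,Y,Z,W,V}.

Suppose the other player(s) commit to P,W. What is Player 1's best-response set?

argmax u_1 = {C}

u_1(A vs P,W) = 1
u_1(B vs P,W) = 1
u_1(C vs P,W) = 4
u_1(D vs P,W) = 3
max payoff 4 at {C}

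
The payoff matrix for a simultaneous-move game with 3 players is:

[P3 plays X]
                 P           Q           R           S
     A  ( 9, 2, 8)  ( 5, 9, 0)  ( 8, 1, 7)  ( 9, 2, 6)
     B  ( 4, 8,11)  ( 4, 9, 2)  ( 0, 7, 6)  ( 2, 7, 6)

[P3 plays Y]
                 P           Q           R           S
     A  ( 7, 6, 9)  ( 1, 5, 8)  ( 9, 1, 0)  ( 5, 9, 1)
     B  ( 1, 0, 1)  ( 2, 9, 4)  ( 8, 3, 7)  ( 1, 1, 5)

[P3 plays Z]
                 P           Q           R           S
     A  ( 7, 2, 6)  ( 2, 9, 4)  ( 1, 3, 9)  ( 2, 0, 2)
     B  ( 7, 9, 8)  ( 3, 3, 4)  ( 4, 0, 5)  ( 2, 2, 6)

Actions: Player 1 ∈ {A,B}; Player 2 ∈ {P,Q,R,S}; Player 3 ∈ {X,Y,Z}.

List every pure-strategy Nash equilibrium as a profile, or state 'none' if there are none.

NE set: (B,Q,Y)

(A,P,X): not NE [P2→Q gives 9>2; P3→Y gives 9>8]
(A,P,Y): not NE [P2→S gives 9>6]
(A,P,Z): not NE [P2→Q gives 9>2; P3→Y gives 9>6]
(A,Q,X): not NE [P3→Y gives 8>0]
(A,Q,Y): not NE [P1→B gives 2>1; P2→S gives 9>5]
(A,Q,Z): not NE [P1→B gives 3>2; P3→Y gives 8>4]
(A,R,X): not NE [P2→Q gives 9>1; P3→Z gives 9>7]
(A,R,Y): not NE [P2→S gives 9>1; P3→Z gives 9>0]
(A,R,Z): not NE [P1→B gives 4>1; P2→Q gives 9>3]
(A,S,X): not NE [P2→Q gives 9>2]
(A,S,Y): not NE [P3→X gives 6>1]
(A,S,Z): not NE [P2→Q gives 9>0; P3→X gives 6>2]
(B,P,X): not NE [P1→A gives 9>4; P2→Q gives 9>8]
(B,P,Y): not NE [P1→A gives 7>1; P2→Q gives 9>0; P3→X gives 11>1]
(B,P,Z): not NE [P3→X gives 11>8]
(B,Q,X): not NE [P1→A gives 5>4; P3→Z gives 4>2]
(B,Q,Y): NE
(B,Q,Z): not NE [P2→P gives 9>3]
(B,R,X): not NE [P1→A gives 8>0; P2→Q gives 9>7; P3→Y gives 7>6]
(B,R,Y): not NE [P1→A gives 9>8; P2→Q gives 9>3]
(B,R,Z): not NE [P2→P gives 9>0; P3→Y gives 7>5]
(B,S,X): not NE [P1→A gives 9>2; P2→Q gives 9>7]
(B,S,Y): not NE [P1→A gives 5>1; P2→Q gives 9>1; P3→Z gives 6>5]
(B,S,Z): not NE [P2→P gives 9>2]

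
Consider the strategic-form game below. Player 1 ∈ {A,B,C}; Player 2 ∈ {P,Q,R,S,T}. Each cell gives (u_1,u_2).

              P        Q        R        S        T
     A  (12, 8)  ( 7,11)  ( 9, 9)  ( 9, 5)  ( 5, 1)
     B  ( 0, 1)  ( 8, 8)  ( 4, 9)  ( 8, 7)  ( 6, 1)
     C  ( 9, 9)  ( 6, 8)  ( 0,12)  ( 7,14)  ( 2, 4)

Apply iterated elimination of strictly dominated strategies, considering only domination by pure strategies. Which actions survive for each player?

P1 drop C (A beats it: P:12>9 Q:7>6 R:9>0 S:9>7 T:5>2)
P2 drop P (Q beats it: A:11>8 B:8>1)
P2 drop S (Q beats it: A:11>5 B:8>7)
P2 drop T (Q beats it: A:11>1 B:8>1)
P1→{A,B} P2→{Q,R}

Survivors P1:{A,B} P2:{Q,R}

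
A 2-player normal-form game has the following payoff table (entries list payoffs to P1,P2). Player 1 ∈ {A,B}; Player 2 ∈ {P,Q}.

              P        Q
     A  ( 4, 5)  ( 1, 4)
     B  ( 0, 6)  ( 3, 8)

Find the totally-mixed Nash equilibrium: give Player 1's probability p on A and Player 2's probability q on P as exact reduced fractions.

(p,q) = (2/3, 1/3)

P1 indiff ⇒ q·4+(1-q)·1 = q·0+(1-q)·3 ⇒ q(4) = (1-q)(2) ⇒ q = 1/3
P2 indiff ⇒ p·5+(1-p)·6 = p·4+(1-p)·8 ⇒ p(1) = (1-p)(2) ⇒ p = 2/3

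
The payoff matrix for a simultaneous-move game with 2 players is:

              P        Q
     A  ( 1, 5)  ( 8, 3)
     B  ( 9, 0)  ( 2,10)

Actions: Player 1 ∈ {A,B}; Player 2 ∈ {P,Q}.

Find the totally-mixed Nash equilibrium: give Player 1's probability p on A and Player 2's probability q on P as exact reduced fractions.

P1 indiff ⇒ q·1+(1-q)·8 = q·9+(1-q)·2 ⇒ q(-8) = (1-q)(-6) ⇒ q = 3/7
P2 indiff ⇒ p·5+(1-p)·0 = p·3+(1-p)·10 ⇒ p(2) = (1-p)(10) ⇒ p = 5/6

P1 mixes 5/6 on A; P2 mixes 3/7 on P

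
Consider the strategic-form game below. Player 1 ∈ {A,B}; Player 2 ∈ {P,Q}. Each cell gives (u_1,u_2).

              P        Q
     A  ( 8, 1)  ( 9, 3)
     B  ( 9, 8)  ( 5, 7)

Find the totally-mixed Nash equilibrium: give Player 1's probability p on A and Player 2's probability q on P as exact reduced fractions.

P1 mixes 1/3 on A; P2 mixes 4/5 on P

P1 indiff ⇒ q·8+(1-q)·9 = q·9+(1-q)·5 ⇒ q(-1) = (1-q)(-4) ⇒ q = 4/5
P2 indiff ⇒ p·1+(1-p)·8 = p·3+(1-p)·7 ⇒ p(-2) = (1-p)(-1) ⇒ p = 1/3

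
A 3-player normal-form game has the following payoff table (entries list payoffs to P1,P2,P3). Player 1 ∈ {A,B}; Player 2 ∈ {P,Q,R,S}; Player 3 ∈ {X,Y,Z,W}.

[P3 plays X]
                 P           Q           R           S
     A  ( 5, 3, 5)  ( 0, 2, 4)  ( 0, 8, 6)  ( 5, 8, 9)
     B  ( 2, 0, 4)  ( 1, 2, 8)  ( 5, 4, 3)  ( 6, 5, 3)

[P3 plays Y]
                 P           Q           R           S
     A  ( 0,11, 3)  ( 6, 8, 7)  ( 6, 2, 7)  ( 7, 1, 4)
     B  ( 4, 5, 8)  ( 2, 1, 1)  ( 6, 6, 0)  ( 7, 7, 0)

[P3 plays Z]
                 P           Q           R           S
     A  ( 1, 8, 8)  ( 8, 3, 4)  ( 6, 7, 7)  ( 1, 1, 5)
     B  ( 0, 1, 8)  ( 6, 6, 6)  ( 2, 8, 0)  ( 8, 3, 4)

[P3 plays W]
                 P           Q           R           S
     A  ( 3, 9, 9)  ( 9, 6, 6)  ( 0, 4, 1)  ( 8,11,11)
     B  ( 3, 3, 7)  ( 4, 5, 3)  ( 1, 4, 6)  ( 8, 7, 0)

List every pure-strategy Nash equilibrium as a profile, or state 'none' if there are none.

Nash profiles: (A,S,W)

(A,P,X): not NE [P2→S gives 8>3; P3→W gives 9>5]
(A,P,Y): not NE [P1→B gives 4>0; P3→W gives 9>3]
(A,P,Z): not NE [P3→W gives 9>8]
(A,P,W): not NE [P2→S gives 11>9]
(A,Q,X): not NE [P1→B gives 1>0; P2→S gives 8>2; P3→Y gives 7>4]
(A,Q,Y): not NE [P2→P gives 11>8]
(A,Q,Z): not NE [P2→P gives 8>3; P3→Y gives 7>4]
(A,Q,W): not NE [P2→S gives 11>6; P3→Y gives 7>6]
(A,R,X): not NE [P1→B gives 5>0; P3→Z gives 7>6]
(A,R,Y): not NE [P2→P gives 11>2]
(A,R,Z): not NE [P2→P gives 8>7]
(A,R,W): not NE [P1→B gives 1>0; P2→S gives 11>4; P3→Z gives 7>1]
(A,S,X): not NE [P1→B gives 6>5; P3→W gives 11>9]
(A,S,Y): not NE [P2→P gives 11>1; P3→W gives 11>4]
(A,S,Z): not NE [P1→B gives 8>1; P2→P gives 8>1; P3→W gives 11>5]
(A,S,W): NE
(B,P,X): not NE [P1→A gives 5>2; P2→S gives 5>0; P3→Z gives 8>4]
(B,P,Y): not NE [P2→S gives 7>5]
(B,P,Z): not NE [P1→A gives 1>0; P2→R gives 8>1]
(B,P,W): not NE [P2→S gives 7>3; P3→Z gives 8>7]
(B,Q,X): not NE [P2→S gives 5>2]
(B,Q,Y): not NE [P1→A gives 6>2; P2→S gives 7>1; P3→X gives 8>1]
(B,Q,Z): not NE [P1→A gives 8>6; P2→R gives 8>6; P3→X gives 8>6]
(B,Q,W): not NE [P1→A gives 9>4; P2→S gives 7>5; P3→X gives 8>3]
(B,R,X): not NE [P2→S gives 5>4; P3→W gives 6>3]
(B,R,Y): not NE [P2→S gives 7>6; P3→W gives 6>0]
(B,R,Z): not NE [P1→A gives 6>2; P3→W gives 6>0]
(B,R,W): not NE [P2→S gives 7>4]
(B,S,X): not NE [P3→Z gives 4>3]
(B,S,Y): not NE [P3→Z gives 4>0]
(B,S,Z): not NE [P2→R gives 8>3]
(B,S,W): not NE [P3→Z gives 4>0]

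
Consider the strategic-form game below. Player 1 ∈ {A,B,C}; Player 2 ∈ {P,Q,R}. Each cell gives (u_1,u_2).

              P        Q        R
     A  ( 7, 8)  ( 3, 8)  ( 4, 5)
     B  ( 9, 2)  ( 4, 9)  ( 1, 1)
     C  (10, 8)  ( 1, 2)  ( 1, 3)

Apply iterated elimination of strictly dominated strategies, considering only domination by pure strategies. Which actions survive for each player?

Survivors P1:{B,C} P2:{P,Q}

P2 drop R (P beats it: A:8>5 B:2>1 C:8>3)
P1 drop A (B beats it: P:9>7 Q:4>3)
P1→{B,C} P2→{P,Q}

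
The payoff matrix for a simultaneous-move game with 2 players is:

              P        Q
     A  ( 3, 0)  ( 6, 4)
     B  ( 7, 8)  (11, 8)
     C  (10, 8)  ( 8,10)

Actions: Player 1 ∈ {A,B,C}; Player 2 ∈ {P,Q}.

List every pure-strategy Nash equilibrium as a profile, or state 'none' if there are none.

Nash profiles: (B,Q)

(A,P): not NE [P1→C gives 10>3; P2→Q gives 4>0]
(A,Q): not NE [P1→B gives 11>6]
(B,P): not NE [P1→C gives 10>7]
(B,Q): NE
(C,P): not NE [P2→Q gives 10>8]
(C,Q): not NE [P1→B gives 11>8]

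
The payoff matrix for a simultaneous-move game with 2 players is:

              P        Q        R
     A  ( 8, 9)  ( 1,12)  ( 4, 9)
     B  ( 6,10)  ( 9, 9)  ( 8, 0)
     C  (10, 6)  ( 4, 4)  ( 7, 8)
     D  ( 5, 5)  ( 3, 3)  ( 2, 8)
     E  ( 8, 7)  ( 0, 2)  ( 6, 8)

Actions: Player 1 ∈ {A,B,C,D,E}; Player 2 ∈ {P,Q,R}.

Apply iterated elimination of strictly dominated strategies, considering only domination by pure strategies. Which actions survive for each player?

IESDS → P1:{B,C} P2:{P,R}

P1 drop A (C beats it: P:10>8 Q:4>1 R:7>4)
P1 drop D (B beats it: P:6>5 Q:9>3 R:8>2)
P1 drop E (C beats it: P:10>8 Q:4>0 R:7>6)
P2 drop Q (P beats it: B:10>9 C:6>4)
P1→{B,C} P2→{P,R}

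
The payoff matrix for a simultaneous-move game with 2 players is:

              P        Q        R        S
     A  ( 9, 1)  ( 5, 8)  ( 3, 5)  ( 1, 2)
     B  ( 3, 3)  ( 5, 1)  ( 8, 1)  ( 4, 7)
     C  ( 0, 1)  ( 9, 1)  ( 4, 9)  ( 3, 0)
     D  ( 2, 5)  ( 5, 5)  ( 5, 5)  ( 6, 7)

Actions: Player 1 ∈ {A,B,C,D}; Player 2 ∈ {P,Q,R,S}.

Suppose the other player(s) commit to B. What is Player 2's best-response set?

BR_2 = {S}

u_2(P vs B) = 3
u_2(Q vs B) = 1
u_2(R vs B) = 1
u_2(S vs B) = 7
max payoff 7 at {S}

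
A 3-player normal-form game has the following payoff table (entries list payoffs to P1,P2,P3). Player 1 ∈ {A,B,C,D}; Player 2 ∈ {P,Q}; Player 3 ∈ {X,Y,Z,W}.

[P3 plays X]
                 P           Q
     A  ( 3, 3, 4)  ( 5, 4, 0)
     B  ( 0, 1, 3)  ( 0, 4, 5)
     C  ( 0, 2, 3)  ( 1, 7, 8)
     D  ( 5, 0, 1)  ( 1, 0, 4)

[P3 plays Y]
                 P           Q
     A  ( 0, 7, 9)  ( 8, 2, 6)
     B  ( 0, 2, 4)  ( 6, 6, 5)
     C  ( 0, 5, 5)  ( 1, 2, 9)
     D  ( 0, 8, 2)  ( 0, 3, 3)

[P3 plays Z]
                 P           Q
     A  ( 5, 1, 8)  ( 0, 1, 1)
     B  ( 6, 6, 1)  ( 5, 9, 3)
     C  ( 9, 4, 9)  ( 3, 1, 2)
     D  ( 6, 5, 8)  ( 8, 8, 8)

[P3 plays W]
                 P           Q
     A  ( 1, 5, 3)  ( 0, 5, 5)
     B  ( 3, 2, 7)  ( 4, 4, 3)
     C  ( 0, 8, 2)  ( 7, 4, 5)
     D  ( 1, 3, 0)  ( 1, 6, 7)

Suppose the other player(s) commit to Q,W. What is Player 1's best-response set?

BR_1 = {C}

u_1(A vs Q,W) = 0
u_1(B vs Q,W) = 4
u_1(C vs Q,W) = 7
u_1(D vs Q,W) = 1
max payoff 7 at {C}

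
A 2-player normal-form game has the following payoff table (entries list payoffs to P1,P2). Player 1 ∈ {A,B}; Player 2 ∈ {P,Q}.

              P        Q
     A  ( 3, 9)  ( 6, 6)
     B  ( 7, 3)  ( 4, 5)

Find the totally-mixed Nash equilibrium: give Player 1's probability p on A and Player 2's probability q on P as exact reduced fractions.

P1 indiff ⇒ q·3+(1-q)·6 = q·7+(1-q)·4 ⇒ q(-4) = (1-q)(-2) ⇒ q = 1/3
P2 indiff ⇒ p·9+(1-p)·3 = p·6+(1-p)·5 ⇒ p(3) = (1-p)(2) ⇒ p = 2/5

p=2/5, q=1/3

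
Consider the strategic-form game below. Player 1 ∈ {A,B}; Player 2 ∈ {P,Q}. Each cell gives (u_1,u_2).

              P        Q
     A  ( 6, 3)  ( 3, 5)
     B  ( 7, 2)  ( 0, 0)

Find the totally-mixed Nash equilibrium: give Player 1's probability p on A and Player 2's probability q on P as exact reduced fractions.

(p,q) = (1/2, 3/4)

P1 indiff ⇒ q·6+(1-q)·3 = q·7+(1-q)·0 ⇒ q(-1) = (1-q)(-3) ⇒ q = 3/4
P2 indiff ⇒ p·3+(1-p)·2 = p·5+(1-p)·0 ⇒ p(-2) = (1-p)(-2) ⇒ p = 1/2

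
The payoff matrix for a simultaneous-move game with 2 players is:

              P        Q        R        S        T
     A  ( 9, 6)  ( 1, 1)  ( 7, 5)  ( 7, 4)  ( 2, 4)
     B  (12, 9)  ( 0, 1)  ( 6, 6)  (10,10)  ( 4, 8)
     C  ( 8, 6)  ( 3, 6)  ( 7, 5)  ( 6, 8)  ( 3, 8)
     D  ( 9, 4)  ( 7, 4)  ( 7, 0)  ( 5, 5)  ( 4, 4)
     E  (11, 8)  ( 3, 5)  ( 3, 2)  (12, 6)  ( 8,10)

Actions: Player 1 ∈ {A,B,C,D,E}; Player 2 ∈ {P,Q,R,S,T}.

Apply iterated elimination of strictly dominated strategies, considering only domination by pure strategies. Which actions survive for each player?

Remaining: P1:{B,E} P2:{P,S,T}

P2 drop Q (S beats it: A:4>1 B:10>1 C:8>6 D:5>4 E:6>5)
P2 drop R (P beats it: A:6>5 B:9>6 C:6>5 D:4>0 E:8>2)
P1 drop A (B beats it: P:12>9 S:10>7 T:4>2)
P1 drop C (B beats it: P:12>8 S:10>6 T:4>3)
P1 drop D (E beats it: P:11>9 S:12>5 T:8>4)
P1→{B,E} P2→{P,S,T}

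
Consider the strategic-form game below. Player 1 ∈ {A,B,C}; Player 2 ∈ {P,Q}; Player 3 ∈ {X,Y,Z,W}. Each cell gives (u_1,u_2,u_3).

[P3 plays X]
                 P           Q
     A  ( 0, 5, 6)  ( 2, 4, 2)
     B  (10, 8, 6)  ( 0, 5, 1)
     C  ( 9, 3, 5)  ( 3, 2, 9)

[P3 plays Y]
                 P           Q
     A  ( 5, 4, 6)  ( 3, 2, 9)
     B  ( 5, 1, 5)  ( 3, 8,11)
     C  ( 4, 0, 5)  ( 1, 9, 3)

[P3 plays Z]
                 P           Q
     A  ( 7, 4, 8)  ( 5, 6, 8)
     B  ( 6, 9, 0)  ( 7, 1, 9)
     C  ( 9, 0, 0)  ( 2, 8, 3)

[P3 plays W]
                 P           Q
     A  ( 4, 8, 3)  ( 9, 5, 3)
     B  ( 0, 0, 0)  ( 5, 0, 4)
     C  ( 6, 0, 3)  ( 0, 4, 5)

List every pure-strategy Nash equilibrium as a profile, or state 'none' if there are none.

(A,P,X): not NE [P1→B gives 10>0; P3→Z gives 8>6]
(A,P,Y): not NE [P3→Z gives 8>6]
(A,P,Z): not NE [P1→C gives 9>7; P2→Q gives 6>4]
(A,P,W): not NE [P1→C gives 6>4; P3→Z gives 8>3]
(A,Q,X): not NE [P1→C gives 3>2; P2→P gives 5>4; P3→Y gives 9>2]
(A,Q,Y): not NE [P2→P gives 4>2]
(A,Q,Z): not NE [P1→B gives 7>5; P3→Y gives 9>8]
(A,Q,W): not NE [P2→P gives 8>5; P3→Y gives 9>3]
(B,P,X): NE
(B,P,Y): not NE [P2→Q gives 8>1; P3→X gives 6>5]
(B,P,Z): not NE [P1→C gives 9>6; P3→X gives 6>0]
(B,P,W): not NE [P1→C gives 6>0; P3→X gives 6>0]
(B,Q,X): not NE [P1→C gives 3>0; P2→P gives 8>5; P3→Y gives 11>1]
(B,Q,Y): NE
(B,Q,Z): not NE [P2→P gives 9>1; P3→Y gives 11>9]
(B,Q,W): not NE [P1→A gives 9>5; P3→Y gives 11>4]
(C,P,X): not NE [P1→B gives 10>9]
(C,P,Y): not NE [P1→B gives 5>4; P2→Q gives 9>0]
(C,P,Z): not NE [P2→Q gives 8>0; P3→Y gives 5>0]
(C,P,W): not NE [P2→Q gives 4>0; P3→Y gives 5>3]
(C,Q,X): not NE [P2→P gives 3>2]
(C,Q,Y): not NE [P1→B gives 3>1; P3→X gives 9>3]
(C,Q,Z): not NE [P1→B gives 7>2; P3→X gives 9>3]
(C,Q,W): not NE [P1→A gives 9>0; P3→X gives 9>5]

Nash profiles: (B,P,X), (B,Q,Y)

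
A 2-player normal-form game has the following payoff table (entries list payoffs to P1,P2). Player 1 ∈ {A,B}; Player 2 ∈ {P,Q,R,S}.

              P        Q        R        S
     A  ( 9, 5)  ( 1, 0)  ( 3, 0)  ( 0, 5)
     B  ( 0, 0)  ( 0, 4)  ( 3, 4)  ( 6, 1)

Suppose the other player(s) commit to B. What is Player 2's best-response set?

BR_2 = {Q,R}

u_2(P vs B) = 0
u_2(Q vs B) = 4
u_2(R vs B) = 4
u_2(S vs B) = 1
max payoff 4 at {Q,R}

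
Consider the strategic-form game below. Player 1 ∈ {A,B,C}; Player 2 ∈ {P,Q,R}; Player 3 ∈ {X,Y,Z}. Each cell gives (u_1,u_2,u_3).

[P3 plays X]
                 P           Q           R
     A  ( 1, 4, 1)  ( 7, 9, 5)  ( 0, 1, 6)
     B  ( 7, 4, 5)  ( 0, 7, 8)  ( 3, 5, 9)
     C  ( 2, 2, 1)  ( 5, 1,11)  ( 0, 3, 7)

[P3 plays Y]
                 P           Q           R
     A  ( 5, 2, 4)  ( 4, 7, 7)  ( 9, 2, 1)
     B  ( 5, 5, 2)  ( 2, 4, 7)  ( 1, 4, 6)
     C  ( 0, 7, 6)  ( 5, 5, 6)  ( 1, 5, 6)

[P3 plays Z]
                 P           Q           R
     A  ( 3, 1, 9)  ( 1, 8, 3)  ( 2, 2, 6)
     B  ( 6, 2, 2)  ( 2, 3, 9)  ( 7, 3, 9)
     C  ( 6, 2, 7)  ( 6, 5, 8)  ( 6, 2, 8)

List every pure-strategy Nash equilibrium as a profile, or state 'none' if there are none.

PSNE = {(B,R,Z)}

(A,P,X): not NE [P1→B gives 7>1; P2→Q gives 9>4; P3→Z gives 9>1]
(A,P,Y): not NE [P2→Q gives 7>2; P3→Z gives 9>4]
(A,P,Z): not NE [P1→C gives 6>3; P2→Q gives 8>1]
(A,Q,X): not NE [P3→Y gives 7>5]
(A,Q,Y): not NE [P1→C gives 5>4]
(A,Q,Z): not NE [P1→C gives 6>1; P3→Y gives 7>3]
(A,R,X): not NE [P1→B gives 3>0; P2→Q gives 9>1]
(A,R,Y): not NE [P2→Q gives 7>2; P3→Z gives 6>1]
(A,R,Z): not NE [P1→B gives 7>2; P2→Q gives 8>2]
(B,P,X): not NE [P2→Q gives 7>4]
(B,P,Y): not NE [P3→X gives 5>2]
(B,P,Z): not NE [P2→R gives 3>2; P3→X gives 5>2]
(B,Q,X): not NE [P1→A gives 7>0; P3→Z gives 9>8]
(B,Q,Y): not NE [P1→C gives 5>2; P2→P gives 5>4; P3→Z gives 9>7]
(B,Q,Z): not NE [P1→C gives 6>2]
(B,R,X): not NE [P2→Q gives 7>5]
(B,R,Y): not NE [P1→A gives 9>1; P2→P gives 5>4; P3→Z gives 9>6]
(B,R,Z): NE
(C,P,X): not NE [P1→B gives 7>2; P2→R gives 3>2; P3→Z gives 7>1]
(C,P,Y): not NE [P1→B gives 5>0; P3→Z gives 7>6]
(C,P,Z): not NE [P2→Q gives 5>2]
(C,Q,X): not NE [P1→A gives 7>5; P2→R gives 3>1]
(C,Q,Y): not NE [P2→P gives 7>5; P3→X gives 11>6]
(C,Q,Z): not NE [P3→X gives 11>8]
(C,R,X): not NE [P1→B gives 3>0; P3→Z gives 8>7]
(C,R,Y): not NE [P1→A gives 9>1; P2→P gives 7>5; P3→Z gives 8>6]
(C,R,Z): not NE [P1→B gives 7>6; P2→Q gives 5>2]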